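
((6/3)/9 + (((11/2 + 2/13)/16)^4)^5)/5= 48183307672883914791777451362714670848737266676863961/1084124418144453083019749447608053585379687739078737920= 0.04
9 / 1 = 9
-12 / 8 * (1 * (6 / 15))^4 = -24 / 625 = -0.04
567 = 567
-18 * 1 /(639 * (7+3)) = -1 /355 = -0.00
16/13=1.23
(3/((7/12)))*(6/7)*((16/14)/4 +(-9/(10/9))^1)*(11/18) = -21.05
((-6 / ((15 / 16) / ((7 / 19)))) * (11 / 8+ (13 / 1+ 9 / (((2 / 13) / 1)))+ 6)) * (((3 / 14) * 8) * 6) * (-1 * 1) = 1912.93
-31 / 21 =-1.48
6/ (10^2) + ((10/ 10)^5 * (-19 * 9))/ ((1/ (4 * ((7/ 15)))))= -15957/ 50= -319.14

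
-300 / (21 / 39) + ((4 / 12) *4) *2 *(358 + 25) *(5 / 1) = 95540 / 21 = 4549.52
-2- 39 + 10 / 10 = -40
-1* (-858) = 858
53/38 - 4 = -99/38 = -2.61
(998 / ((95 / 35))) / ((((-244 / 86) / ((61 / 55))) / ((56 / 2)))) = -4205572 / 1045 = -4024.47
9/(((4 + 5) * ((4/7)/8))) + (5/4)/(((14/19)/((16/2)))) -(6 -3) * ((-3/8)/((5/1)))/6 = 15461/560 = 27.61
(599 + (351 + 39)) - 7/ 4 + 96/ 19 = 75415/ 76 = 992.30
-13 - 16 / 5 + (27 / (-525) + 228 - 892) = -119044 / 175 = -680.25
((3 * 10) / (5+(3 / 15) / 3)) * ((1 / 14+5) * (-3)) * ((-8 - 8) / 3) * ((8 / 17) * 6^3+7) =118023300 / 2261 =52199.60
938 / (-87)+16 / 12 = -274 / 29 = -9.45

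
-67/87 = -0.77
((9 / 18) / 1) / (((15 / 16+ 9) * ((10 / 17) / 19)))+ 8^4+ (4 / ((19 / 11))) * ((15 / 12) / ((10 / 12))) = 61947098 / 15105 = 4101.10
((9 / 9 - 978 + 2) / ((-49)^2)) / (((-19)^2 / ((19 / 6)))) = -325 / 91238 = -0.00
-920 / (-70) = 92 / 7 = 13.14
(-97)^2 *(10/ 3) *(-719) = -67650710/ 3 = -22550236.67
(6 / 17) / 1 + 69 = 1179 / 17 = 69.35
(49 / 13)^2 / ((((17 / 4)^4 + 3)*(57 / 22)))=13522432 / 811955937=0.02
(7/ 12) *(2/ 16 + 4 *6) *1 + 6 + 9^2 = 9703/ 96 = 101.07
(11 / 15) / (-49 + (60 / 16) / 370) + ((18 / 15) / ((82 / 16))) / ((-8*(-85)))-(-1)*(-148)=-6600057226 / 44590575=-148.01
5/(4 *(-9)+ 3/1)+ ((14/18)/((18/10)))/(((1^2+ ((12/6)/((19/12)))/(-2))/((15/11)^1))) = 430/297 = 1.45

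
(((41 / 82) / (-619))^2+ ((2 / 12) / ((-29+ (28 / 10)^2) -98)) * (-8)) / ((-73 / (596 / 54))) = -22837727213 / 13498629456294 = -0.00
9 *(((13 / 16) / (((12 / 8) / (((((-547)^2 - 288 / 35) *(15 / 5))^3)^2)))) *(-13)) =-487438700566210313793425906652991039208859267867 / 14706125000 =-33145284741304069820800920000000000000.00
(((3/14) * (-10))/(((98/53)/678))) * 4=-1078020/343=-3142.92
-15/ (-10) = 3/ 2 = 1.50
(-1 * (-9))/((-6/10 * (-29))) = 15/29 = 0.52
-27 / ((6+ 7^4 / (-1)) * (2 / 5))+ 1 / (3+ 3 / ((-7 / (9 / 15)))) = 18061 / 45984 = 0.39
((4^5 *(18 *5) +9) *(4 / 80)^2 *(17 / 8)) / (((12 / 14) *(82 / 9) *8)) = 32904333 / 4198400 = 7.84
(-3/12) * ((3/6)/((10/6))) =-3/40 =-0.08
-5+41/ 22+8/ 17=-997/ 374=-2.67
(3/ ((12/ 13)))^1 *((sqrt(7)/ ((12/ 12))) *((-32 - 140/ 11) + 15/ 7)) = -42627 *sqrt(7)/ 308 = -366.17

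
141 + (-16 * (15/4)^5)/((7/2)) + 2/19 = -13827581/4256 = -3248.96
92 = 92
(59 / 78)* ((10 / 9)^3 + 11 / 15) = 452707 / 284310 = 1.59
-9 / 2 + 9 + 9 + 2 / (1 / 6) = 25.50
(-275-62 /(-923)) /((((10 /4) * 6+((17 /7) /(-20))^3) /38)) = -26460375536000 /37986145301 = -696.58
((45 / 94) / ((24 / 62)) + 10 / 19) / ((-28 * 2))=-12595 / 400064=-0.03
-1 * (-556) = 556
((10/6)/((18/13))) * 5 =325/54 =6.02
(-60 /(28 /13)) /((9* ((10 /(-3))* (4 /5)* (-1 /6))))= -195 /28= -6.96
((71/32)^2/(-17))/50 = -5041/870400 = -0.01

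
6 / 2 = 3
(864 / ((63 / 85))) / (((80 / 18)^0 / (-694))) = -5663040 / 7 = -809005.71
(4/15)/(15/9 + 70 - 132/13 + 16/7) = 364/87085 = 0.00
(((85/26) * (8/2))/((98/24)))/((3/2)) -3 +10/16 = -1223/5096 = -0.24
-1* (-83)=83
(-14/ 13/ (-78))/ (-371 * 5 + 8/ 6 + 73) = -7/ 902798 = -0.00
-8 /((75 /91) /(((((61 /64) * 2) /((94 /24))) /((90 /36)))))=-11102 /5875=-1.89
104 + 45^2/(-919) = 93551/919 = 101.80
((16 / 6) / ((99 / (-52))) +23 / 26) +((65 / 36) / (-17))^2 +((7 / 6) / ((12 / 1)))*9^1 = 19829033 / 53559792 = 0.37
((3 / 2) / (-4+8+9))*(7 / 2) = 21 / 52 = 0.40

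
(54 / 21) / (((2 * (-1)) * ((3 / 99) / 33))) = -9801 / 7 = -1400.14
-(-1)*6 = 6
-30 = -30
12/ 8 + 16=35/ 2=17.50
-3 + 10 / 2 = 2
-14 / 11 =-1.27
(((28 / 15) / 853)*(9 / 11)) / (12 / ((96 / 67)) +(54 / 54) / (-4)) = 672 / 3049475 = 0.00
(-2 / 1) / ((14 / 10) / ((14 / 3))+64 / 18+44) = -180 / 4307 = -0.04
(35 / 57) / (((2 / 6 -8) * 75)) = -7 / 6555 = -0.00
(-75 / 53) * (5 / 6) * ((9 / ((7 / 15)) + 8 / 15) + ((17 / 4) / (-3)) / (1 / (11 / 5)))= -175375 / 8904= -19.70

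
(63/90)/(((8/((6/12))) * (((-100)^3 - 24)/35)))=-49/32000768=-0.00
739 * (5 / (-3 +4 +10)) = 3695 / 11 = 335.91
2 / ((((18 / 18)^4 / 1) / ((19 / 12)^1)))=19 / 6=3.17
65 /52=5 /4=1.25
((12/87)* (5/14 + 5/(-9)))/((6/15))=-125/1827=-0.07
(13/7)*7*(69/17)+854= 15415/17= 906.76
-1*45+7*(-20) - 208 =-393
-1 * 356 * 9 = -3204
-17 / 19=-0.89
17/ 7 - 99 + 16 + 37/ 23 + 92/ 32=-98001/ 1288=-76.09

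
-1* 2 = -2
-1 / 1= -1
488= 488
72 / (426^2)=2 / 5041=0.00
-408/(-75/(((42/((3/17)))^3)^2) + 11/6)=-222455506359292416/999595821058687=-222.55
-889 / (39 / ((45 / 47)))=-13335 / 611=-21.82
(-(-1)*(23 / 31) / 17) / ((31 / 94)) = 2162 / 16337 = 0.13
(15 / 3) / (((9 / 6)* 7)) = 10 / 21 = 0.48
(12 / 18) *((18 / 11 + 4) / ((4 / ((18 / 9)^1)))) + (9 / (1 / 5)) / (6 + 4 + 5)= 161 / 33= 4.88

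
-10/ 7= -1.43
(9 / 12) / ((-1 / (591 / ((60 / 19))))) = -11229 / 80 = -140.36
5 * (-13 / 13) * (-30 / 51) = 50 / 17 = 2.94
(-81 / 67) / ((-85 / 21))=1701 / 5695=0.30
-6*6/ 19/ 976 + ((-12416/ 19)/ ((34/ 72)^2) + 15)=-3906142725/ 1339804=-2915.46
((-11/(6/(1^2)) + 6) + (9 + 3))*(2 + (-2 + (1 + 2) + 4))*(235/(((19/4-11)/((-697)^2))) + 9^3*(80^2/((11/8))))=-277720849574/165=-1683156664.08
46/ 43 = 1.07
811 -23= 788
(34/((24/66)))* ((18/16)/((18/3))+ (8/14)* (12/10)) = 81.65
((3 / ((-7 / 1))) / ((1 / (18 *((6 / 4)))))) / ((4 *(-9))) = 9 / 28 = 0.32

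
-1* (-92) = 92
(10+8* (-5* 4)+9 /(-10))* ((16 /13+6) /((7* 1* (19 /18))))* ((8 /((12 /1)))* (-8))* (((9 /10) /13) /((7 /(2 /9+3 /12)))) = 14468292 /3933475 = 3.68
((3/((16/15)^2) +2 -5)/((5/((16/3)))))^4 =923521/40960000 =0.02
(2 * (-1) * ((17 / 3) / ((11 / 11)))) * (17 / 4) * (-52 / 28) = 3757 / 42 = 89.45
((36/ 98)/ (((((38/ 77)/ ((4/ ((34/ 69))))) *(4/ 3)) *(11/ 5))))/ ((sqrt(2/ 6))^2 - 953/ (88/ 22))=-11178/ 1291031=-0.01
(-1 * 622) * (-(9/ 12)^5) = 75573/ 512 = 147.60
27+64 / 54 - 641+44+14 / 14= -15331 / 27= -567.81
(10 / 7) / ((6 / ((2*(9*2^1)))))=60 / 7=8.57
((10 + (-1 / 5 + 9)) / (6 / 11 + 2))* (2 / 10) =517 / 350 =1.48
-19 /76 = -1 /4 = -0.25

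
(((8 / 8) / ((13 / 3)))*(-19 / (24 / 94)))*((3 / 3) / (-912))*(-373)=-17531 / 2496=-7.02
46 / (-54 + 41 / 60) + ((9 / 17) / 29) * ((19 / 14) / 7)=-18971373 / 22079498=-0.86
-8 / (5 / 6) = -48 / 5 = -9.60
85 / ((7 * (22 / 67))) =5695 / 154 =36.98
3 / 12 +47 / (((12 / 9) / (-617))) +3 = -21746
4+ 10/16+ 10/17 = 709/136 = 5.21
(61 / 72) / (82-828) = -61 / 53712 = -0.00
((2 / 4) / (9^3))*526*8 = 2104 / 729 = 2.89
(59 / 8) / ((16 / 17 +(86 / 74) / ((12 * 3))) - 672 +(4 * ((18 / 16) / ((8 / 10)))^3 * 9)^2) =2801786683392 / 3552691810067525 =0.00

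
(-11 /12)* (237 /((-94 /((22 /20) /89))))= 0.03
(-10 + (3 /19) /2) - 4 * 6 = -1289 /38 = -33.92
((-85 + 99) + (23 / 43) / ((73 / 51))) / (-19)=-45119 / 59641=-0.76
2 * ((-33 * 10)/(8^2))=-165/16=-10.31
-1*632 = -632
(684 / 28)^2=29241 / 49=596.76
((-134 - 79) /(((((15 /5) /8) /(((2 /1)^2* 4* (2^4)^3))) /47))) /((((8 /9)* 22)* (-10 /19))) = 9349152768 /55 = 169984595.78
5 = 5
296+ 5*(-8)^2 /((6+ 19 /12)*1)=30776 /91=338.20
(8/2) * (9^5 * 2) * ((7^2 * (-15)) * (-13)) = 4513705560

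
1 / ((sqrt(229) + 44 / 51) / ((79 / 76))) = -44319 / 11280167 + 205479 * sqrt(229) / 45120668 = 0.06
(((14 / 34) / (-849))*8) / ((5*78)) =-28 / 2814435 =-0.00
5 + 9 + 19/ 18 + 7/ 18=139/ 9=15.44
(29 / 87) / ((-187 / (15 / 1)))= -5 / 187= -0.03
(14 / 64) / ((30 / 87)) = 203 / 320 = 0.63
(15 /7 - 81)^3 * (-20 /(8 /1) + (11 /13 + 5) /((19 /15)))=-4625406720 /4459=-1037319.29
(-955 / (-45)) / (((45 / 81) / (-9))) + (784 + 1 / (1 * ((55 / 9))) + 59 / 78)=378481 / 858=441.12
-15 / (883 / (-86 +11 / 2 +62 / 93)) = 2395 / 1766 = 1.36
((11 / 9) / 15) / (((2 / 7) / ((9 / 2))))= 77 / 60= 1.28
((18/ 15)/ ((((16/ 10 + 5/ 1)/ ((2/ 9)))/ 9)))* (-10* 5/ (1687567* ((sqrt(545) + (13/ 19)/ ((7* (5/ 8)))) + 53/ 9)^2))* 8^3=-170554111351127280000/ 13744744181115050234377499 + 3545887630143600000* sqrt(545)/ 13744744181115050234377499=-0.00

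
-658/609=-94/87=-1.08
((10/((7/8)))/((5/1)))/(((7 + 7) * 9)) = 8/441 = 0.02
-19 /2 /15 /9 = -19 /270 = -0.07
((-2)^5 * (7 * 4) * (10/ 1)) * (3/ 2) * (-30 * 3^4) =32659200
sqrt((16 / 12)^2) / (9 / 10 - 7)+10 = 1790 / 183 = 9.78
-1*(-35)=35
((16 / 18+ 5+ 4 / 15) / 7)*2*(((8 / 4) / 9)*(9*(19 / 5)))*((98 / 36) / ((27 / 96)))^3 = 1449250668544 / 119574225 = 12120.09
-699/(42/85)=-19805/14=-1414.64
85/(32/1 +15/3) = 85/37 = 2.30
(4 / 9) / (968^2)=1 / 2108304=0.00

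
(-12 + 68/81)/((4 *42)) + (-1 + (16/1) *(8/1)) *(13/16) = 2806543/27216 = 103.12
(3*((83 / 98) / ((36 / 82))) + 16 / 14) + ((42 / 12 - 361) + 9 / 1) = -200843 / 588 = -341.57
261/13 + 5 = 25.08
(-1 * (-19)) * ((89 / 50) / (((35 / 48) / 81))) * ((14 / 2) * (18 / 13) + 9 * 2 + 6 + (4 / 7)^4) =3467993951664 / 27311375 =126979.84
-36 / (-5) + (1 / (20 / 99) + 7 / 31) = 7673 / 620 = 12.38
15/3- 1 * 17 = -12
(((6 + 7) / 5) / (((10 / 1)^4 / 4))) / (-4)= -13 / 50000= -0.00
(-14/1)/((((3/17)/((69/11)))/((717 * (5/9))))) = -6541430/33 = -198225.15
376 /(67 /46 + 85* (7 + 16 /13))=224848 /419241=0.54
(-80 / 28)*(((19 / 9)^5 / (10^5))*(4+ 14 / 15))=-91615663 / 15500362500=-0.01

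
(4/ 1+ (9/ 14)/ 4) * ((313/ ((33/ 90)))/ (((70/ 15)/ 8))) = 6088.69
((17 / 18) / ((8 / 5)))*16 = 85 / 9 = 9.44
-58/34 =-29/17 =-1.71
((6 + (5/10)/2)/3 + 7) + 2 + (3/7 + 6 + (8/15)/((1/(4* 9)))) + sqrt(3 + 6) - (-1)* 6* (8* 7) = 157799/420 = 375.71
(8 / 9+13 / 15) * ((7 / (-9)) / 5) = -553 / 2025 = -0.27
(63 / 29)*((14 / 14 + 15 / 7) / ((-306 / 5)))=-55 / 493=-0.11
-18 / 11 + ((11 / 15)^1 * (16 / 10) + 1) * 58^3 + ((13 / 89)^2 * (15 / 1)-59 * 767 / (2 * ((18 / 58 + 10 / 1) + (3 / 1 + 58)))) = 1041131750503661 / 2457094200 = 423724.80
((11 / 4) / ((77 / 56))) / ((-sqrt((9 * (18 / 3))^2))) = -1 / 27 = -0.04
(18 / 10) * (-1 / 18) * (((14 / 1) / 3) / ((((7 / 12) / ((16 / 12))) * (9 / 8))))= -128 / 135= -0.95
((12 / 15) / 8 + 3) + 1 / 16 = 253 / 80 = 3.16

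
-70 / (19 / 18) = -66.32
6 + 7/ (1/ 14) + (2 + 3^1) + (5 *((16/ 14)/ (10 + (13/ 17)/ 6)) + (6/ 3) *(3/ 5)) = 110.76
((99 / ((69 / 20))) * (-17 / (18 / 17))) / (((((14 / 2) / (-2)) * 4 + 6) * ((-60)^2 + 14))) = 15895 / 997464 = 0.02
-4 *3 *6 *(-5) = 360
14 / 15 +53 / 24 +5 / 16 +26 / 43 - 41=-381233 / 10320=-36.94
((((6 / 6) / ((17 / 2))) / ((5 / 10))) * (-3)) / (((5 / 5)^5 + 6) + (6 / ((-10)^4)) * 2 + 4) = -30000 / 467551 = -0.06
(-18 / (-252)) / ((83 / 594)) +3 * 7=21.51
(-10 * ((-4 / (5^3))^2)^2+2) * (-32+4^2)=-1562491808 / 48828125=-32.00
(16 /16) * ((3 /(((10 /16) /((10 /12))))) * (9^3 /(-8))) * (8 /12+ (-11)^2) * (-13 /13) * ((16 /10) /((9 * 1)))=7884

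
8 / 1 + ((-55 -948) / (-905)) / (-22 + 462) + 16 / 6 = 12745409 / 1194600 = 10.67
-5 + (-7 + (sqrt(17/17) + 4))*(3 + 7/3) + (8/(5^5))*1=-15.66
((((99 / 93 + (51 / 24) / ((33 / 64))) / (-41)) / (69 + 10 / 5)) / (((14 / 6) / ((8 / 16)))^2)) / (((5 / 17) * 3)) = -18037 / 194559596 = -0.00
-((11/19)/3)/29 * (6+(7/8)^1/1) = -605/13224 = -0.05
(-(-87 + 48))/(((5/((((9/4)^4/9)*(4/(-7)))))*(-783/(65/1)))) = 13689/12992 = 1.05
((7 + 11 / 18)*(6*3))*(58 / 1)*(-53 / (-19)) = 421138 / 19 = 22165.16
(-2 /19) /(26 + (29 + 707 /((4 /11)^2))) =-32 /1642113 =-0.00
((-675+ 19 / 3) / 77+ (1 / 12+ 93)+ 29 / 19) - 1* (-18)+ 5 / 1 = 637433 / 5852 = 108.93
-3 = -3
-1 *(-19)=19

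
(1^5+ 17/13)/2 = 15/13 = 1.15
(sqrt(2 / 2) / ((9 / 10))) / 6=5 / 27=0.19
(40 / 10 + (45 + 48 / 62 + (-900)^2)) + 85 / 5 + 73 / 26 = 652916083 / 806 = 810069.58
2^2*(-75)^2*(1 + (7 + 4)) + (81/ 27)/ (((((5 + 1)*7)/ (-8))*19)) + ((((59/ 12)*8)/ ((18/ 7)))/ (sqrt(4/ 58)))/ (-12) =35909996/ 133 -413*sqrt(58)/ 648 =269995.12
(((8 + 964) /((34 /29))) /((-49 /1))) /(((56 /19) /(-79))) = 10577547 /23324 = 453.50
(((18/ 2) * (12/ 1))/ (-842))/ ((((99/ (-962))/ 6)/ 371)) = 12848472/ 4631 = 2774.45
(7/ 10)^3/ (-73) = -343/ 73000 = -0.00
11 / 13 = 0.85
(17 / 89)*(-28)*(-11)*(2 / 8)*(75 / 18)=32725 / 534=61.28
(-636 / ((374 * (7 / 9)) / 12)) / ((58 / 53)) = -910116 / 37961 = -23.98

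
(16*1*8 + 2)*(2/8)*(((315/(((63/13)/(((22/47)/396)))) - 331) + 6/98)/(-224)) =891510815/18571392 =48.00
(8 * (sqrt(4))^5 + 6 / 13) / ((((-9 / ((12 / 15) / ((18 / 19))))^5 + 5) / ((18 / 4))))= -1188765225504 / 141645466004705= -0.01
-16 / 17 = -0.94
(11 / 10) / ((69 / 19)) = 209 / 690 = 0.30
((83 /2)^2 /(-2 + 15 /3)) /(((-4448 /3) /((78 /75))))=-89557 /222400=-0.40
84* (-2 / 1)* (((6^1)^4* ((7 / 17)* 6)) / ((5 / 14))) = -128024064 / 85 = -1506165.46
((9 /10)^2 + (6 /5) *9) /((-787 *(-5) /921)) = 1069281 /393500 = 2.72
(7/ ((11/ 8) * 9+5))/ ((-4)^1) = -14/ 139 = -0.10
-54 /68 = -27 /34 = -0.79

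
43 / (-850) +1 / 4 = 339 / 1700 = 0.20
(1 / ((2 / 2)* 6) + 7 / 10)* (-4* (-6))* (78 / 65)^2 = 3744 / 125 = 29.95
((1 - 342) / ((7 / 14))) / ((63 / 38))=-25916 / 63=-411.37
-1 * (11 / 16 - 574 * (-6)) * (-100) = 1377875 / 4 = 344468.75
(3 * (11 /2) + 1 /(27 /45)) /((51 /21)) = 763 /102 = 7.48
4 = 4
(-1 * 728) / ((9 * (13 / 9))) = -56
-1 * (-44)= 44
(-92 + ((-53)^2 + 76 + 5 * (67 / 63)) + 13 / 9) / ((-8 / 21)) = -58795 / 8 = -7349.38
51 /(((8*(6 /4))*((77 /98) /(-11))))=-119 /2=-59.50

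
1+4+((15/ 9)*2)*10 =115/ 3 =38.33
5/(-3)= -5/3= -1.67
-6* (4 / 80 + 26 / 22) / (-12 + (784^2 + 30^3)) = -813 / 70580840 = -0.00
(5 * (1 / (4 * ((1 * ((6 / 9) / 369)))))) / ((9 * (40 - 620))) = -123 / 928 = -0.13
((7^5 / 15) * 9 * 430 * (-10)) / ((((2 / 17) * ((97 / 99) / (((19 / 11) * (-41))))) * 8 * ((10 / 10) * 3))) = 430682820435 / 388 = 1110007269.16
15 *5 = 75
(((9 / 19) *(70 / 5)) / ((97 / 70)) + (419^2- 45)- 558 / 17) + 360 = 5509492502 / 31331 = 175847.96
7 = 7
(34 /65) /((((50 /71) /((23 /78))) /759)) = 7023533 /42250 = 166.24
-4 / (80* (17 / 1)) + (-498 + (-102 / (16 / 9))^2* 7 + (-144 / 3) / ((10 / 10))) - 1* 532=119490859 / 5440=21965.23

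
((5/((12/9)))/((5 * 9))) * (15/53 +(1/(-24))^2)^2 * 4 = 75568249/2795876352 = 0.03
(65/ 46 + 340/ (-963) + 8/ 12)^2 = 5850261169/ 1962312804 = 2.98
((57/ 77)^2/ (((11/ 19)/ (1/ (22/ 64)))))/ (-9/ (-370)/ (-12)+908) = 0.00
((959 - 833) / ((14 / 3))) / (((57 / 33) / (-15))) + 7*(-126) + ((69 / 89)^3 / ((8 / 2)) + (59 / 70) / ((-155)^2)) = -50294235584166877 / 45052101398500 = -1116.36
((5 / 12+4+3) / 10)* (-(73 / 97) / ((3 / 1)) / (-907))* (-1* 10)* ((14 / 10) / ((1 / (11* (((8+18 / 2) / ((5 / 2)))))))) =-0.21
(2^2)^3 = 64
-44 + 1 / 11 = -483 / 11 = -43.91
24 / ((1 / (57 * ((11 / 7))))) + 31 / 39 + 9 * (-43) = 481438 / 273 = 1763.51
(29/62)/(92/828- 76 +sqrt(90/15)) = -0.01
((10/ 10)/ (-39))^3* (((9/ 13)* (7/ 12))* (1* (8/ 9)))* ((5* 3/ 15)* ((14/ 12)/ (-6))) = 49/ 41641938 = 0.00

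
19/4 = 4.75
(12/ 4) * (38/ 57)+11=13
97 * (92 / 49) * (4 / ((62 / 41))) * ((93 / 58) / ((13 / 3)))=3292956 / 18473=178.26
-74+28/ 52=-955/ 13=-73.46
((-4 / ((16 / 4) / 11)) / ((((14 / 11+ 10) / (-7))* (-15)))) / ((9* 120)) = -847 / 2008800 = -0.00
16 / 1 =16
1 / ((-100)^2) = 1 / 10000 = 0.00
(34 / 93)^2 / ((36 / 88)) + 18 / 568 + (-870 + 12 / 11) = -211210059125 / 243175284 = -868.55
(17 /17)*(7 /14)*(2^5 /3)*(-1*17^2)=-4624 /3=-1541.33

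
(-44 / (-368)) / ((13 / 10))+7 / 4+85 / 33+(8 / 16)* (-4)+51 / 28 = 585589 / 138138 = 4.24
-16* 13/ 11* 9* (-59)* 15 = 150610.91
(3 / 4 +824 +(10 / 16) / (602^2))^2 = 5717558136903710409 / 8405546189824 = 680212.57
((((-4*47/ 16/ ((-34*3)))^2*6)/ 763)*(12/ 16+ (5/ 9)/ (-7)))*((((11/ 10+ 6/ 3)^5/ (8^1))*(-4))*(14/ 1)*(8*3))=-10687863280471/ 3175300800000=-3.37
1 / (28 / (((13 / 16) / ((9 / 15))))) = 65 / 1344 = 0.05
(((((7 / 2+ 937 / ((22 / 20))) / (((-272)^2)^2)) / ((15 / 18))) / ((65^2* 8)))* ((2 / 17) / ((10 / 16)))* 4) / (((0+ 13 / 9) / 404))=51313959 / 43921515672320000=0.00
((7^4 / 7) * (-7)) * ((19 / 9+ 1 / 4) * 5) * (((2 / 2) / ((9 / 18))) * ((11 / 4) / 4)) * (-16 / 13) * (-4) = -22449350 / 117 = -191874.79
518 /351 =1.48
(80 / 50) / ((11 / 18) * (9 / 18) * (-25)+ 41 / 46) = -6624 / 27935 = -0.24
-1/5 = -0.20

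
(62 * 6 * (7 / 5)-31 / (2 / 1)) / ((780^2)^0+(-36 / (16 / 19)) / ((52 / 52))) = -10106 / 835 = -12.10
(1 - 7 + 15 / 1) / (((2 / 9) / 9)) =729 / 2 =364.50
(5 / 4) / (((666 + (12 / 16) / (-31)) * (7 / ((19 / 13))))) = 2945 / 7514871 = 0.00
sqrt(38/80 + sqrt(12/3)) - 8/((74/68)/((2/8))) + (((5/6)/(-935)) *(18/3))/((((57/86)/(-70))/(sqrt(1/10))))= -0.09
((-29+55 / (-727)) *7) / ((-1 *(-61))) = -147966 / 44347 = -3.34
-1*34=-34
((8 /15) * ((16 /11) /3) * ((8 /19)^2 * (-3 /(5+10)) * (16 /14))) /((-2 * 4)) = 8192 /6254325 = 0.00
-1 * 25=-25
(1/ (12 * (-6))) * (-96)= 4/ 3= 1.33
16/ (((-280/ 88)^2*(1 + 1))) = 968/ 1225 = 0.79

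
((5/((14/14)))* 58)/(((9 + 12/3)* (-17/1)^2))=290/3757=0.08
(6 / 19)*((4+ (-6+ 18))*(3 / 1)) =288 / 19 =15.16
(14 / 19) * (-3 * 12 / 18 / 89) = -28 / 1691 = -0.02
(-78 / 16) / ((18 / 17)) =-221 / 48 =-4.60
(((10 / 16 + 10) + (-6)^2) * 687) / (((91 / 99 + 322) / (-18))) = -228319641 / 127876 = -1785.48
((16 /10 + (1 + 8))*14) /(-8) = -371 /20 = -18.55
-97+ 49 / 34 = -3249 / 34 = -95.56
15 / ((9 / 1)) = 5 / 3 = 1.67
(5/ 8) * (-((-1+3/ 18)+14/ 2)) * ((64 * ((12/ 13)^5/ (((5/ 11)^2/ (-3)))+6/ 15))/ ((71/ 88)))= 1128048832064/ 395427045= 2852.74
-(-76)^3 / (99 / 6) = 26604.61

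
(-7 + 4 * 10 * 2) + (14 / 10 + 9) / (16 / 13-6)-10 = 9427 / 155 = 60.82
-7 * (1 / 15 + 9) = -952 / 15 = -63.47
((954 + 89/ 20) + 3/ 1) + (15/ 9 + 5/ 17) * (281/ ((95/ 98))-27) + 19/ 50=8420431/ 5700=1477.27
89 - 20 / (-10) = 91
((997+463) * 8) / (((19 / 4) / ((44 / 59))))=2055680 / 1121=1833.79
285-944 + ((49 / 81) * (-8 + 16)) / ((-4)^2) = -106709 / 162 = -658.70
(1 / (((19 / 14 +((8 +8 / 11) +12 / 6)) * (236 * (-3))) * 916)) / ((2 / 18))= -231 / 201151768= -0.00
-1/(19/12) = -12/19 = -0.63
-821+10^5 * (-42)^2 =176399179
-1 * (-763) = 763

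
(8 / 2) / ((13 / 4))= 16 / 13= 1.23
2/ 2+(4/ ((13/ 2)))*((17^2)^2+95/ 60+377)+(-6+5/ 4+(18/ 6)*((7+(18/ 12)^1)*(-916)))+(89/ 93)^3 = 1182421875701/ 41826564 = 28269.64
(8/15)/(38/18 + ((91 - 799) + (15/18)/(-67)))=-3216/4256585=-0.00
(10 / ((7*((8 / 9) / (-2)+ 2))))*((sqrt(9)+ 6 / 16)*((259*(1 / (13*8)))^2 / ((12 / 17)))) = 9425565 / 346112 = 27.23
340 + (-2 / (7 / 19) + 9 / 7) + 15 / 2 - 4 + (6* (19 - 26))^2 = 29447 / 14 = 2103.36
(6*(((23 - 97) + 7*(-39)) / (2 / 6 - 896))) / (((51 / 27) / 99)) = 5565186 / 45679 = 121.83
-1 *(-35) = 35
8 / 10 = 4 / 5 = 0.80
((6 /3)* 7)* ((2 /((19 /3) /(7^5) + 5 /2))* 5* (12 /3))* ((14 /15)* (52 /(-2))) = -1370375552 /252143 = -5434.91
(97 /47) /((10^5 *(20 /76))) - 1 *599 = -14076498157 /23500000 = -599.00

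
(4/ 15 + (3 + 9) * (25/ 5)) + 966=1026.27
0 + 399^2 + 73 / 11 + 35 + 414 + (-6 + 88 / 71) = 124688115 / 781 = 159651.88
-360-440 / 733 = -264320 / 733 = -360.60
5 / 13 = 0.38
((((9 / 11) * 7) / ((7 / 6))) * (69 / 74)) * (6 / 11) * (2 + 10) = 134136 / 4477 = 29.96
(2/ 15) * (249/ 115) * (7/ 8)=581/ 2300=0.25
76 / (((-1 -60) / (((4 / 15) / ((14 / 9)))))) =-456 / 2135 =-0.21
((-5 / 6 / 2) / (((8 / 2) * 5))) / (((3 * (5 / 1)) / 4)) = -1 / 180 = -0.01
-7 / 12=-0.58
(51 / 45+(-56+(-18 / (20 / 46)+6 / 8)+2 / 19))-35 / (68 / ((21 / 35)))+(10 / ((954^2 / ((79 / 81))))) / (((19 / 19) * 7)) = -19943255663012 / 208349442945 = -95.72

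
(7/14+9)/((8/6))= 57/8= 7.12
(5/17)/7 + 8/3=967/357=2.71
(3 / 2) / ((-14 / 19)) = -57 / 28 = -2.04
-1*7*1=-7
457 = 457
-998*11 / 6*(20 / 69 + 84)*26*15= -4150123120 / 69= -60146711.88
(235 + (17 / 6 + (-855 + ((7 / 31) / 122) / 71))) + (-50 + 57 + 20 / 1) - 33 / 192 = -590.34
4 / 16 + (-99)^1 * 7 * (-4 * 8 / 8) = 11089 / 4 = 2772.25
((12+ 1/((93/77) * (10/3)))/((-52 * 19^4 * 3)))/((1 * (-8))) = 3797/50418588480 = 0.00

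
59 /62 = 0.95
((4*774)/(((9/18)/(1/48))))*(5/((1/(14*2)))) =18060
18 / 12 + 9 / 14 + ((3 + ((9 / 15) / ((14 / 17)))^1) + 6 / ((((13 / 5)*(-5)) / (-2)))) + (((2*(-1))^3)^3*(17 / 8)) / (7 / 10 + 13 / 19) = -186489071 / 239330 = -779.21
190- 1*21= 169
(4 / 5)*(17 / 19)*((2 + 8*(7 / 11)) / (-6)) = -884 / 1045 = -0.85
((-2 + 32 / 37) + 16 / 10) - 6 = -1024 / 185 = -5.54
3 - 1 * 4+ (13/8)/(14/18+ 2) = -83/200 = -0.42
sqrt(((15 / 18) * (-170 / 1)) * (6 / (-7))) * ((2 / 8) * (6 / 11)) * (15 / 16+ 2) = 705 * sqrt(238) / 2464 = 4.41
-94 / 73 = -1.29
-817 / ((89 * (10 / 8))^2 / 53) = -692816 / 198025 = -3.50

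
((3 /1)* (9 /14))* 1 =1.93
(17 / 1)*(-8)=-136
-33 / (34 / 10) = -9.71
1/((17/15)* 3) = 5/17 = 0.29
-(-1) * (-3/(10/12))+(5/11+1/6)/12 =-14051/3960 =-3.55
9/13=0.69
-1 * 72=-72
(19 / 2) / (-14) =-19 / 28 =-0.68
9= 9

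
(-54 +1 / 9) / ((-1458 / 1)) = 485 / 13122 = 0.04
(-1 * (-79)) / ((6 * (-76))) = -79 / 456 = -0.17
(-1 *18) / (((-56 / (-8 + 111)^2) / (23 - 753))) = -34850565 / 14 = -2489326.07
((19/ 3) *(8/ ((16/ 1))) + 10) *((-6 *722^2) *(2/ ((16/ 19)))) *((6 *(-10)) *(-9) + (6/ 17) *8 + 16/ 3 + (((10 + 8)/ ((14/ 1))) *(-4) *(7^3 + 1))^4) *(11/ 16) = -645270393848712528390808963/ 979608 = -658702658460029448913.04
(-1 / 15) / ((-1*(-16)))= -1 / 240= -0.00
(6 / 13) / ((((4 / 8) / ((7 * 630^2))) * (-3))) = -854861.54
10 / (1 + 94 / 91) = 182 / 37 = 4.92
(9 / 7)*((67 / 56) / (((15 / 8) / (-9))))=-1809 / 245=-7.38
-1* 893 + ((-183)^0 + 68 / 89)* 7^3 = -25626 / 89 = -287.93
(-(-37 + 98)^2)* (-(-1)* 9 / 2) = -33489 / 2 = -16744.50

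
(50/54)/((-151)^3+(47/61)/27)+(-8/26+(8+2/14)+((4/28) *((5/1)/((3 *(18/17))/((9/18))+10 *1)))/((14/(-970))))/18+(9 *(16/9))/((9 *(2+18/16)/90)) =18605499576620419/361502384656140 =51.47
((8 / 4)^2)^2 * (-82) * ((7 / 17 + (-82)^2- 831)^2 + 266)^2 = -132191434541659061135488 / 83521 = -1582732900009088266.85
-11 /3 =-3.67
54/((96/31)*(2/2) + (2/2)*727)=1674/22633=0.07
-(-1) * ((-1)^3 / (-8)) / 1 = 1 / 8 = 0.12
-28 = -28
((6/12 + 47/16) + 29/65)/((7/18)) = 5193/520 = 9.99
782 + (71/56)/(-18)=788185/1008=781.93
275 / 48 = 5.73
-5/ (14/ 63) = -45/ 2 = -22.50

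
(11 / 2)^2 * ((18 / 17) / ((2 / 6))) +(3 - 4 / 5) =16709 / 170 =98.29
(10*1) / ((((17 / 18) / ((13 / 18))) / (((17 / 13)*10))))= 100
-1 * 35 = -35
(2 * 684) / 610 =684 / 305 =2.24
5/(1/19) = 95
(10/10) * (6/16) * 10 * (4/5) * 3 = 9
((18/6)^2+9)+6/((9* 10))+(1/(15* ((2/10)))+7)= 127/5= 25.40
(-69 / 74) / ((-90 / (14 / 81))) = 161 / 89910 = 0.00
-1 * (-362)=362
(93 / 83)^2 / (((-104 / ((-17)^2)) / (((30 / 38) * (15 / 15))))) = -37493415 / 13612664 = -2.75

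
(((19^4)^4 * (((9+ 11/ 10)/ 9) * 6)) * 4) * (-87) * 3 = -10138138804074748801651788/ 5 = -2027627760814949760330358.00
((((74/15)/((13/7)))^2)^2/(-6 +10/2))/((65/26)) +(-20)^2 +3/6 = 5502840927221/14459006250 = 380.58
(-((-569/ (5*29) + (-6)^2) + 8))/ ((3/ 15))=-5811/ 29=-200.38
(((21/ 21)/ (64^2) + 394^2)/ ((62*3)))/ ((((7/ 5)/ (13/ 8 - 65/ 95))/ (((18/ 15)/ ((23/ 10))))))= 292.62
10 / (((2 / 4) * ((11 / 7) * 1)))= 140 / 11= 12.73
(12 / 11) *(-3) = -36 / 11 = -3.27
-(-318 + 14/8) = 1265/4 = 316.25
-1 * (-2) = 2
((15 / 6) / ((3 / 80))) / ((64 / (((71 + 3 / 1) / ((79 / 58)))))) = 26825 / 474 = 56.59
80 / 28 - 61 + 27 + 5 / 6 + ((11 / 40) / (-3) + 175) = 121463 / 840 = 144.60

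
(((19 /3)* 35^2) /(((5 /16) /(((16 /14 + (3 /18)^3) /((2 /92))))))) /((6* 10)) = 5307365 /243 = 21841.01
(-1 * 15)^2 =225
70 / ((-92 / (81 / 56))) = -405 / 368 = -1.10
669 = 669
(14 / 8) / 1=7 / 4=1.75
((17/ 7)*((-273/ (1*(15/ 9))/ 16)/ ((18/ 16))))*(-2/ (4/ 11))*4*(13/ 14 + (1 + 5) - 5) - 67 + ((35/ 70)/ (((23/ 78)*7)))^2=225701951/ 259210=870.73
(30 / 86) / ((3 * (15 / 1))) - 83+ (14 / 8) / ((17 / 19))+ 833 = 6596225 / 8772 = 751.96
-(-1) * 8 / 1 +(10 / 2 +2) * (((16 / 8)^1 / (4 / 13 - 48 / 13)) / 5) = 789 / 110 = 7.17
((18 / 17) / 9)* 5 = 10 / 17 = 0.59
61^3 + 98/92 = 10441175/46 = 226982.07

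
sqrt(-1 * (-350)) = 5 * sqrt(14) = 18.71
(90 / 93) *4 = 120 / 31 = 3.87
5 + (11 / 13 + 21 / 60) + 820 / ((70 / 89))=1908757 / 1820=1048.77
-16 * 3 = -48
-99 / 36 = -11 / 4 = -2.75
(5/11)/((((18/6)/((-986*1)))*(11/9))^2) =43748820/1331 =32869.14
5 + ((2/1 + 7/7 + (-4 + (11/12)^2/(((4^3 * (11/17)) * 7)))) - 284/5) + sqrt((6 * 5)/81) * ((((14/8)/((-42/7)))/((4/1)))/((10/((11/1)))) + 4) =-17030233/322560 + 3763 * sqrt(30)/8640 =-50.41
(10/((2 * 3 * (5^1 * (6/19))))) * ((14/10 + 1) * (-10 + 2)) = -304/15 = -20.27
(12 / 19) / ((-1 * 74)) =-6 / 703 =-0.01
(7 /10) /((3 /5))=7 /6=1.17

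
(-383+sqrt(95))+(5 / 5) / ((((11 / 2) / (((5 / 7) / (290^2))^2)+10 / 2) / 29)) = -29201793561286 / 76244891805+sqrt(95) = -373.25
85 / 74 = 1.15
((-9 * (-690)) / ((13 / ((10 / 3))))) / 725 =828 / 377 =2.20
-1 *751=-751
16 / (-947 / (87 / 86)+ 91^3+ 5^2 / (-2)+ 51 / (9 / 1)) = 928 / 43652427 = 0.00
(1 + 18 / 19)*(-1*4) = -148 / 19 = -7.79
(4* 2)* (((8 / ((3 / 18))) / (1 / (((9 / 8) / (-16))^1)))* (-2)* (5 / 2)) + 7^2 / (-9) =1166 / 9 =129.56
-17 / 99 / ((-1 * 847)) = 17 / 83853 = 0.00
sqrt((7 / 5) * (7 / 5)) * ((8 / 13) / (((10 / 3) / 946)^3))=160005611304 / 8125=19692998.31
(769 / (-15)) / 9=-769 / 135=-5.70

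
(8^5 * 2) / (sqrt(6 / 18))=65536 * sqrt(3)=113511.68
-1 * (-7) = 7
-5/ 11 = -0.45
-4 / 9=-0.44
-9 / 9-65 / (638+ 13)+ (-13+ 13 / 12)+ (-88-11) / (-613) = -20519839 / 1596252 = -12.86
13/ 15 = 0.87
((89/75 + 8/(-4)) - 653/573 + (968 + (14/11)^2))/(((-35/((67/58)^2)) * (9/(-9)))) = 1882328831189/51020421375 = 36.89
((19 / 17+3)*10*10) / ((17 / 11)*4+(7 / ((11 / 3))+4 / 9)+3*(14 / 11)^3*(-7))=-83853000 / 7078307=-11.85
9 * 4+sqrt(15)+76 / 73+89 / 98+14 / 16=sqrt(15)+1110995 / 28616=42.70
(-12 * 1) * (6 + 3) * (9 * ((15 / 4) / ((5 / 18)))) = -13122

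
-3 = -3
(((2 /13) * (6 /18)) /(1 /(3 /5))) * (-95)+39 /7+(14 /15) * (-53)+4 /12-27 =-100307 /1365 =-73.48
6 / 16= 3 / 8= 0.38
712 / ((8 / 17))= 1513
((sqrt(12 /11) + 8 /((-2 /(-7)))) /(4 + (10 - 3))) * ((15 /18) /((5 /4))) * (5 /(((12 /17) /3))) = 37.41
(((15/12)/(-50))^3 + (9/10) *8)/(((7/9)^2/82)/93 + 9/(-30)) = -142319153547/5928409600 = -24.01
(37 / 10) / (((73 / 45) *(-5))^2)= 2997 / 53290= 0.06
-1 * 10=-10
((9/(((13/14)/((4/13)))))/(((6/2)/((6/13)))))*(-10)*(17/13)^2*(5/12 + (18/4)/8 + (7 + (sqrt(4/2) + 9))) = -49462350/371293 - 2913120*sqrt(2)/371293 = -144.31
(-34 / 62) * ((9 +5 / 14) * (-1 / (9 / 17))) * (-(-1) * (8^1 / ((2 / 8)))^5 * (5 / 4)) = 406533935.32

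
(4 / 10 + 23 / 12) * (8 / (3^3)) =0.69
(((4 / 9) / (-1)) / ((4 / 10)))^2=100 / 81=1.23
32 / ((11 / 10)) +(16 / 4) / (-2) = 298 / 11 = 27.09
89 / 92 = 0.97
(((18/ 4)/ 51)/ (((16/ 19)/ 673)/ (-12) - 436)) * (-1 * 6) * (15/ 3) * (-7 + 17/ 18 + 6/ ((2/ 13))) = 0.20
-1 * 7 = -7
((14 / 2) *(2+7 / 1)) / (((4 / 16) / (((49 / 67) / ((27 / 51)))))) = 23324 / 67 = 348.12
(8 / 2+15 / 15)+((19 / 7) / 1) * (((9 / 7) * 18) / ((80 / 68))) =28613 / 490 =58.39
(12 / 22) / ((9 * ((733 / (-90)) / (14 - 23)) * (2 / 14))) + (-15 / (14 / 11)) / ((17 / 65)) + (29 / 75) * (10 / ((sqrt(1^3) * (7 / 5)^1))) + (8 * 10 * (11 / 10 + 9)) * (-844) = -3926226216733 / 5756982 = -681993.83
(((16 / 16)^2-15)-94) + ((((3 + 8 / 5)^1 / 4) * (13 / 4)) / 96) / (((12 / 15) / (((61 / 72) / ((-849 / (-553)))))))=-107.97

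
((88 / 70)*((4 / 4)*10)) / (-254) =-44 / 889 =-0.05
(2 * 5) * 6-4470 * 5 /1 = -22290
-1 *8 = -8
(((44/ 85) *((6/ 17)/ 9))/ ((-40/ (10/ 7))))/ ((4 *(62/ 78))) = -143/ 627130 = -0.00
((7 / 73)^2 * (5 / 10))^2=2401 / 113592964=0.00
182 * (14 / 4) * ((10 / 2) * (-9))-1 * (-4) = -28661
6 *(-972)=-5832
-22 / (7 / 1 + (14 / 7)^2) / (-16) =1 / 8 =0.12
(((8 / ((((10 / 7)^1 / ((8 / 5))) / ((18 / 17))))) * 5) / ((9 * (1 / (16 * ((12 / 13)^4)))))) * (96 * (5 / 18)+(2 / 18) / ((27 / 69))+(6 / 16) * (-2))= 299565056 / 186745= 1604.14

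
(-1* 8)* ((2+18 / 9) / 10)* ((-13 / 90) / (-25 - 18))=-104 / 9675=-0.01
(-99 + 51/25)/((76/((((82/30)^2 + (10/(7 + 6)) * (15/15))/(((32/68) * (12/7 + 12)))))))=-289693957/177840000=-1.63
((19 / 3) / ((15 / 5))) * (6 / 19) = 2 / 3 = 0.67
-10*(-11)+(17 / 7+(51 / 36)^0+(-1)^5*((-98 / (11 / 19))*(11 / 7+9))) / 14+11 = 134245 / 539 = 249.06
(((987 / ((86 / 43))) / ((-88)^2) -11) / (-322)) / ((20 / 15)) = 508143 / 19948544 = 0.03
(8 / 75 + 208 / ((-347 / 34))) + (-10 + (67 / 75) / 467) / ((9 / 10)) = -3432738682 / 109383075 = -31.38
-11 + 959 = 948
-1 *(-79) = 79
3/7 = 0.43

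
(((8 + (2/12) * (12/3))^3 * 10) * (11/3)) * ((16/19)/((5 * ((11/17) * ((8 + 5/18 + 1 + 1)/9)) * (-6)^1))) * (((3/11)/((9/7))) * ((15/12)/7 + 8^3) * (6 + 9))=-34279808576/23199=-1477641.65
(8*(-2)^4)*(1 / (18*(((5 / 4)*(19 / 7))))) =1792 / 855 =2.10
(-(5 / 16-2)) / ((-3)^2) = 3 / 16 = 0.19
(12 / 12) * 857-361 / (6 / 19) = -286.17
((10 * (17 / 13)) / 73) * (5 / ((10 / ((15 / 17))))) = 0.08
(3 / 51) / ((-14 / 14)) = -1 / 17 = -0.06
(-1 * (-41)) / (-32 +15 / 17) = -697 / 529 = -1.32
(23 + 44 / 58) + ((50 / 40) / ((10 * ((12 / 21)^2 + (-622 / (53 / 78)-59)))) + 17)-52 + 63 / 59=-352274637171 / 34625972392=-10.17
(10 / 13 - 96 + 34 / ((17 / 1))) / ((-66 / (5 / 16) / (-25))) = -12625 / 1144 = -11.04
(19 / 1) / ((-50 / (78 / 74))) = -0.40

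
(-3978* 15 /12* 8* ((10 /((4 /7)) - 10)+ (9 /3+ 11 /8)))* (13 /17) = -722475 /2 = -361237.50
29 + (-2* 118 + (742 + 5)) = 540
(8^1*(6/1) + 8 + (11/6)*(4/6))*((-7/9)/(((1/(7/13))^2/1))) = -176645/13689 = -12.90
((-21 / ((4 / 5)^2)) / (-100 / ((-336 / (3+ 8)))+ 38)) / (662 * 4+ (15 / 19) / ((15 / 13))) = -2793 / 9305428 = -0.00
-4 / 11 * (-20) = 7.27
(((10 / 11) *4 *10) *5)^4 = 16000000000000 / 14641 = 1092821528.58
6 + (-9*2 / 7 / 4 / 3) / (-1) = 87 / 14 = 6.21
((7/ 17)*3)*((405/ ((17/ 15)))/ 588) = 6075/ 8092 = 0.75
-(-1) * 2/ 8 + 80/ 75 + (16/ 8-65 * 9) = -34901/ 60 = -581.68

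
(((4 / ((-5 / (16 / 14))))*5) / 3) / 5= -32 / 105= -0.30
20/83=0.24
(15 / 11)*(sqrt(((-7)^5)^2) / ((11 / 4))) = 1008420 / 121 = 8334.05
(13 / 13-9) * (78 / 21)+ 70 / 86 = -8699 / 301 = -28.90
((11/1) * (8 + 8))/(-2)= -88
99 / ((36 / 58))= 319 / 2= 159.50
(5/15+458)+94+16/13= 21589/39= 553.56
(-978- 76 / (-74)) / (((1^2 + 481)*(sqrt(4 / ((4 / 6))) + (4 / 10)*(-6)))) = -225925*sqrt(6) / 26751- 180740 / 8917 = -40.96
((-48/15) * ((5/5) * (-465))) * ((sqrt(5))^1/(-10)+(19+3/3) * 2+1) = 61008 - 744 * sqrt(5)/5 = 60675.27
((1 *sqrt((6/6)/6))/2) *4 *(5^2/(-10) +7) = 3 *sqrt(6)/2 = 3.67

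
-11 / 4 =-2.75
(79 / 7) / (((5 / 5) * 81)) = 79 / 567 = 0.14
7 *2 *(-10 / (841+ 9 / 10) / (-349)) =1400 / 2938231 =0.00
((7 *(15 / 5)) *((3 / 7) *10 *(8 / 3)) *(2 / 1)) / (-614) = -240 / 307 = -0.78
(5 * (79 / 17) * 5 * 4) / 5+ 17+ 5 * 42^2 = 151809 / 17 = 8929.94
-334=-334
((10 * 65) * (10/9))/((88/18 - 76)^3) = -1053/524288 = -0.00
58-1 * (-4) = 62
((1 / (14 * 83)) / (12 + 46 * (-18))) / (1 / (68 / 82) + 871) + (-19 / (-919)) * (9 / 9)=15713353241 / 760030130160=0.02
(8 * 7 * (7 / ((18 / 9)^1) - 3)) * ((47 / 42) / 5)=94 / 15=6.27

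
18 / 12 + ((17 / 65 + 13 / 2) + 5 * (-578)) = -2881.74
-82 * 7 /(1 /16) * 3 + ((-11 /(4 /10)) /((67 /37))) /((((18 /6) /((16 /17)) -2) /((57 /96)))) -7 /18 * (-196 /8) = -33225379 /1206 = -27550.07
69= 69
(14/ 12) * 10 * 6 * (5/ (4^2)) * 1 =175/ 8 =21.88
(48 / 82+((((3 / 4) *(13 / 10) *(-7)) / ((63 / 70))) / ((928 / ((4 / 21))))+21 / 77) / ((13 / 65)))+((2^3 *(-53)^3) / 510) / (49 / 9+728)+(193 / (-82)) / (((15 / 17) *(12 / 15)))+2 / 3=-201579262723 / 51548001120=-3.91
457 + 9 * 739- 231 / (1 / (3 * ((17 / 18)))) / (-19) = 271413 / 38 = 7142.45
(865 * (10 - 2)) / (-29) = -6920 / 29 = -238.62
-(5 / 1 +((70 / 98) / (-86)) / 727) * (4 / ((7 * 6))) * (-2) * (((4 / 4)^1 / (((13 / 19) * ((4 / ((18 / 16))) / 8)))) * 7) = 21.92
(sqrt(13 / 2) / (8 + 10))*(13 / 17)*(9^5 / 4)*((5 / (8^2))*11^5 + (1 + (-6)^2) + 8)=68928258555*sqrt(26) / 17408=20189943.44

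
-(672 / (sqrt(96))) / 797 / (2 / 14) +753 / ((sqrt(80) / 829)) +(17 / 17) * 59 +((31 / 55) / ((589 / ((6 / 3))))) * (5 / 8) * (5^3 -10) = -196 * sqrt(6) / 797 +49439 / 836 +624237 * sqrt(5) / 20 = 69850.35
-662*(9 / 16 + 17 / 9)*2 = -116843 / 36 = -3245.64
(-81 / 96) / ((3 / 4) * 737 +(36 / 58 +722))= -783 / 1183544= -0.00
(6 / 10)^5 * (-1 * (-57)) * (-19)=-263169 / 3125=-84.21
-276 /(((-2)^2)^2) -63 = -321 /4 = -80.25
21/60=7/20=0.35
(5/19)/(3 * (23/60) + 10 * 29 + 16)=100/116717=0.00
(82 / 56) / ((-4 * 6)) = -41 / 672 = -0.06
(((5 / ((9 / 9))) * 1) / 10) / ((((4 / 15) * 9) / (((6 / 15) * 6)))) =1 / 2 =0.50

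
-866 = -866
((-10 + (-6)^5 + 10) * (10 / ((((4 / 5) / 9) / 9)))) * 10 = -78732000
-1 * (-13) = 13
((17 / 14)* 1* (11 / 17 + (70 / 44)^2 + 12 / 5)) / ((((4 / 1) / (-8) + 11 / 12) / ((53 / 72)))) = 1737499 / 145200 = 11.97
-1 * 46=-46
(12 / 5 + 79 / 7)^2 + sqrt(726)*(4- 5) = 229441 / 1225- 11*sqrt(6) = 160.35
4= 4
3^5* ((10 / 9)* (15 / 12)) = 675 / 2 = 337.50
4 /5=0.80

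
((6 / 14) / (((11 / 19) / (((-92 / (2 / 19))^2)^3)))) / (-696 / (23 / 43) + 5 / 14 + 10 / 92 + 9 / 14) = -389565087142571818624 / 1534995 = -253789157060818.97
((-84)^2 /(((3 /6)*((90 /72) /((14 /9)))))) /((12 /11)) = 241472 /15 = 16098.13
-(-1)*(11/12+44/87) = 1.42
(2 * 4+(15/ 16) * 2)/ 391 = 79/ 3128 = 0.03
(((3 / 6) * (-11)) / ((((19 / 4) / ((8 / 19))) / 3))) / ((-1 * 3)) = 176 / 361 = 0.49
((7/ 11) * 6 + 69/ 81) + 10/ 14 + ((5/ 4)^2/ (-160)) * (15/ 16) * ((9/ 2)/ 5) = 183121831/ 34062336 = 5.38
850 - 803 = 47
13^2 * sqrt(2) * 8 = 1352 * sqrt(2) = 1912.02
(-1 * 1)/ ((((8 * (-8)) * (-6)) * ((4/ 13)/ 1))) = -13/ 1536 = -0.01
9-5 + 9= 13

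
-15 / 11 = -1.36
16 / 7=2.29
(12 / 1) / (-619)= -12 / 619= -0.02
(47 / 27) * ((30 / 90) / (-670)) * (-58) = 1363 / 27135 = 0.05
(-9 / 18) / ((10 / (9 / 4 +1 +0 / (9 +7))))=-13 / 80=-0.16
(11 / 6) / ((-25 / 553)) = -40.55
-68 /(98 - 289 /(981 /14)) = -16677 /23023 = -0.72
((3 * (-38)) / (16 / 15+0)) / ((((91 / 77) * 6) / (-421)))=1319835 / 208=6345.36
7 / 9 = 0.78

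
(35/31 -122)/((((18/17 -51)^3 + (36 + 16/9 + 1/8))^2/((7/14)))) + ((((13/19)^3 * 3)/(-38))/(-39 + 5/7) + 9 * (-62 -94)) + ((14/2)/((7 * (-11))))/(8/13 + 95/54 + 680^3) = -14322245586379471289390916683936968511438700393/10201034418859450528676862885796296534121832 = -1404.00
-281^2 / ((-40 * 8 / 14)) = 552727 / 160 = 3454.54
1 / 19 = 0.05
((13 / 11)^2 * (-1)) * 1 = -169 / 121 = -1.40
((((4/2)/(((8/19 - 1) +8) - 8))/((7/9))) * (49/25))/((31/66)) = -14364/775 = -18.53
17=17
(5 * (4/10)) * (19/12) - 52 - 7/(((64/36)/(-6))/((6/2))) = 529/24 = 22.04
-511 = -511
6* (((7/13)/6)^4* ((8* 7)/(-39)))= -16807/30074733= -0.00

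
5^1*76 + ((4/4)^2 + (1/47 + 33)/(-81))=1448915/3807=380.59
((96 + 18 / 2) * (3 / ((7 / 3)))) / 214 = 135 / 214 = 0.63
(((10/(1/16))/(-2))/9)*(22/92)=-440/207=-2.13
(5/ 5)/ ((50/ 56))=28/ 25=1.12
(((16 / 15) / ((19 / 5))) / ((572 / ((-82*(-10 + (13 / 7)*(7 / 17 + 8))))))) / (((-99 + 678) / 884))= -292576 / 847077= -0.35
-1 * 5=-5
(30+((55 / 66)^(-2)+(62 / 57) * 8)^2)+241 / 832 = 224945553553 / 1689480000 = 133.14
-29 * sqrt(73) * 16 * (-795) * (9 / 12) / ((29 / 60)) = 572400 * sqrt(73) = 4890587.74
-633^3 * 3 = -760908411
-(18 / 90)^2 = -1 / 25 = -0.04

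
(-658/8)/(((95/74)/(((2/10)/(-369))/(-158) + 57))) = -202267432283/55386900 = -3651.90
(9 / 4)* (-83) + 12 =-699 / 4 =-174.75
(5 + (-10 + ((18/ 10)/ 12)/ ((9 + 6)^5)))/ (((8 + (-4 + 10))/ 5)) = -25312499/ 14175000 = -1.79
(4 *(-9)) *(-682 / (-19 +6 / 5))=-122760 / 89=-1379.33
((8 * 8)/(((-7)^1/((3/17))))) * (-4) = 768/119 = 6.45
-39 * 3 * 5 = -585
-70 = -70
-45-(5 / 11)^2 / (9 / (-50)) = -47755 / 1089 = -43.85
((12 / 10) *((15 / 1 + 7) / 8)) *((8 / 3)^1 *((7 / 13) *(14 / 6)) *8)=17248 / 195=88.45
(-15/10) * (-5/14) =15/28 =0.54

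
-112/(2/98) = -5488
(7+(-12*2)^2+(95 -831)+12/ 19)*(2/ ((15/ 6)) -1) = 579/ 19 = 30.47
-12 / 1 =-12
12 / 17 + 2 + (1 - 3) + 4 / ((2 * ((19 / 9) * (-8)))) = 759 / 1292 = 0.59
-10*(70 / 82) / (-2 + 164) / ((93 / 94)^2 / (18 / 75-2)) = 2721488 / 28723329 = 0.09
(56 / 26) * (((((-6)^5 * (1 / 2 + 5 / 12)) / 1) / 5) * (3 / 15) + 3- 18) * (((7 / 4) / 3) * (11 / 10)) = -1348039 / 3250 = -414.78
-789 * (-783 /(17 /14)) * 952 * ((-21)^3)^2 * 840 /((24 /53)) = 77057428202276210640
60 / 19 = 3.16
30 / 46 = 15 / 23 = 0.65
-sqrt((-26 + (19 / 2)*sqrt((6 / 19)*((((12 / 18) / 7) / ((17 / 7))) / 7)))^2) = -26 + sqrt(2261) / 119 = -25.60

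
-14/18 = -7/9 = -0.78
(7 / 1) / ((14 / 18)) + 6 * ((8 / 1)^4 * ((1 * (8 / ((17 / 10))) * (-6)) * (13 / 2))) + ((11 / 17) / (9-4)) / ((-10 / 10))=-383384846 / 85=-4510409.95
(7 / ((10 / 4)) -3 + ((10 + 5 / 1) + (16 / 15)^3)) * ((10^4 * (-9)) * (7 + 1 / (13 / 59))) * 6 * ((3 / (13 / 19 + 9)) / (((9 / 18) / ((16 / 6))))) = -49289952000 / 299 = -164849337.79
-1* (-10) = 10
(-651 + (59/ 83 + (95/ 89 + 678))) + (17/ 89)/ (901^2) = 28.78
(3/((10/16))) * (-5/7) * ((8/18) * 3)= -32/7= -4.57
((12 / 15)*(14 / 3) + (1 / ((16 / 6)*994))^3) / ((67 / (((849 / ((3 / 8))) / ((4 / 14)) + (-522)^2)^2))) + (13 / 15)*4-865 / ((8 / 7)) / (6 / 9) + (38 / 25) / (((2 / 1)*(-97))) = 4381296581.63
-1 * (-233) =233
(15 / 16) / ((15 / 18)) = 1.12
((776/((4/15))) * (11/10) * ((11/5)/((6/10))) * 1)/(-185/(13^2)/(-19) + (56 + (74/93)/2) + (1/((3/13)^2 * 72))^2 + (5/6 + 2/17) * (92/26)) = 8339846113025856/42554382328373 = 195.98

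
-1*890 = -890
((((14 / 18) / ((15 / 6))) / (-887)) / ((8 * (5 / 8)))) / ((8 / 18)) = -7 / 44350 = -0.00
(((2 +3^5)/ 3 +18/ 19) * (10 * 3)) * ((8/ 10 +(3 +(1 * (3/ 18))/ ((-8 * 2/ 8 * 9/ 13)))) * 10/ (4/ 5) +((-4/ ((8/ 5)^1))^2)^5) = 6238096002475/ 262656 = 23750060.93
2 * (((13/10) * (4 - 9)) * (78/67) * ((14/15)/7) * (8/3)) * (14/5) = -75712/5025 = -15.07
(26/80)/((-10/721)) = -23.43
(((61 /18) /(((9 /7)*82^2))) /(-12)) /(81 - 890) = 427 /10574807904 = 0.00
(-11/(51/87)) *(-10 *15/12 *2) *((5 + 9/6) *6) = 311025/17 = 18295.59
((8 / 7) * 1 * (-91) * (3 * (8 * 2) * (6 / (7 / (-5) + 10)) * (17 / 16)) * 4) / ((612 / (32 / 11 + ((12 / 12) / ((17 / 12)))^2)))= -82.41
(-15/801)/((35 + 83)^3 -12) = -0.00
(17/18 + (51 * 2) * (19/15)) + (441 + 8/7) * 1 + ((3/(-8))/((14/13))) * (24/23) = 4143589/7245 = 571.92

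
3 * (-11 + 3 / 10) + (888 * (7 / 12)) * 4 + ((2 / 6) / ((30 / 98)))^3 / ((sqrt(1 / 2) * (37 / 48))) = 1882384 * sqrt(2) / 1123875 + 20399 / 10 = 2042.27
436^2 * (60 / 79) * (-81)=-923866560 / 79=-11694513.42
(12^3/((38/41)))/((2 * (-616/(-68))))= 150552/1463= 102.91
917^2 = 840889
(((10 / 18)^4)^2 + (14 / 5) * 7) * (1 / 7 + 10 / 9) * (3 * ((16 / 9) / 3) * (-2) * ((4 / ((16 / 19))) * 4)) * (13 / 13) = -1661.13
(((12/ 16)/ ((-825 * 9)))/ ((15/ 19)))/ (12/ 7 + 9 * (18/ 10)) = -7/ 980100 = -0.00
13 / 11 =1.18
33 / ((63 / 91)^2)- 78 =-247 / 27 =-9.15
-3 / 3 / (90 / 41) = -41 / 90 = -0.46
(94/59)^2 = 8836/3481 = 2.54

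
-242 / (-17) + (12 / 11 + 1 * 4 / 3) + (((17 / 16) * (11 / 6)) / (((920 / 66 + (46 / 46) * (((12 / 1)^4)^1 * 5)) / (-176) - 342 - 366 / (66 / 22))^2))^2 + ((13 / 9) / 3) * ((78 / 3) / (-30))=26906886489829709510558639643203 / 1656598205121071658629422522140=16.24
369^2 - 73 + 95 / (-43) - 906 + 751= 5845024 / 43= 135930.79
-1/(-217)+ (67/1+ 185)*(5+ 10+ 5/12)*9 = 7587406/217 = 34965.00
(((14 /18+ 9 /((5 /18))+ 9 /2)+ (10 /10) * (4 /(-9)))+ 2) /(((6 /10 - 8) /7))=-8239 /222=-37.11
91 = 91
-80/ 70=-8/ 7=-1.14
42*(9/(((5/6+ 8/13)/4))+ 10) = 165396/113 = 1463.68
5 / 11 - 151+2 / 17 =-28130 / 187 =-150.43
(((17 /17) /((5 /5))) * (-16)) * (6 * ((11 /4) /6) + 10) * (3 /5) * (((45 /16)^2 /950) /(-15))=4131 /60800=0.07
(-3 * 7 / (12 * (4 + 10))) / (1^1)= -1 / 8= -0.12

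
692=692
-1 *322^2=-103684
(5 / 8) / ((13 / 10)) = 25 / 52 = 0.48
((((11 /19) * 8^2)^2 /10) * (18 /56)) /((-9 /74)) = -4584448 /12635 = -362.84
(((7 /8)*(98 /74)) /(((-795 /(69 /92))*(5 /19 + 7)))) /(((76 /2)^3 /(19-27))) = 343 /15630895680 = 0.00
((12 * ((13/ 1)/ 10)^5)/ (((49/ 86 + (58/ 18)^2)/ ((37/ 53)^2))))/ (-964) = -5311227922533/ 2582467492750000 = -0.00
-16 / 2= -8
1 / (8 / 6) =3 / 4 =0.75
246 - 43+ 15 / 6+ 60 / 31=12861 / 62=207.44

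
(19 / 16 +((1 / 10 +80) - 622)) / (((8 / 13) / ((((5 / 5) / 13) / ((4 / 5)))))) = -43257 / 512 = -84.49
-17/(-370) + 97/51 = 36757/18870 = 1.95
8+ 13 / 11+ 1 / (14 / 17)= 1601 / 154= 10.40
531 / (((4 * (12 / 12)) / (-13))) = -6903 / 4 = -1725.75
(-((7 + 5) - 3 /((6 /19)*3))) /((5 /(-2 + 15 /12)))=53 /40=1.32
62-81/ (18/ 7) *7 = -317/ 2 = -158.50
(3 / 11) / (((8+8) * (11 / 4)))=3 / 484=0.01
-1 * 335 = -335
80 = 80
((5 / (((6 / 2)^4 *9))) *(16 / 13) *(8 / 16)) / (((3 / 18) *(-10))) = -8 / 3159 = -0.00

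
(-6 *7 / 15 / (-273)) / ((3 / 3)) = 2 / 195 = 0.01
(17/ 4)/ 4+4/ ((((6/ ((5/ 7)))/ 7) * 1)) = 211/ 48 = 4.40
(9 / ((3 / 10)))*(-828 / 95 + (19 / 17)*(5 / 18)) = -244343 / 969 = -252.16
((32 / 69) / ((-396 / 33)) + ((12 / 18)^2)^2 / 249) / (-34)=8780 / 7886079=0.00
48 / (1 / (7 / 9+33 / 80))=857 / 15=57.13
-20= -20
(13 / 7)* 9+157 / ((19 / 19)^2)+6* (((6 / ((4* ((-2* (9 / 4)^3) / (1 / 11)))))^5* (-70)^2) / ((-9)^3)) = 40321310821481916689984 / 232112809004827212693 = 173.71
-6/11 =-0.55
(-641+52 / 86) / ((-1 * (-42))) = -9179 / 602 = -15.25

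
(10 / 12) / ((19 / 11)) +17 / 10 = 622 / 285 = 2.18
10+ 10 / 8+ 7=18.25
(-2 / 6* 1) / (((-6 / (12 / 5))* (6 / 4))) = 0.09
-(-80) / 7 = 80 / 7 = 11.43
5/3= 1.67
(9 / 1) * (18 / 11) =162 / 11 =14.73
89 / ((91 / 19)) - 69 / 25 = 35996 / 2275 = 15.82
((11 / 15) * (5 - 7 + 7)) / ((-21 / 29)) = -319 / 63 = -5.06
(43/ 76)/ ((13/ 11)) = 473/ 988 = 0.48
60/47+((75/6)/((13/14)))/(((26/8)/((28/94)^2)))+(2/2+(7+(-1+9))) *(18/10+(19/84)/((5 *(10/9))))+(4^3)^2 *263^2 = 18509383841991134/65331175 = 283316255.10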